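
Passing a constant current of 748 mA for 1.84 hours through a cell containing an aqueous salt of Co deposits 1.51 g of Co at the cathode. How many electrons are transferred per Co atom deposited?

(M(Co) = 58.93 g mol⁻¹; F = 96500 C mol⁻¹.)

2

Q = I·t = 0.7480 A × 6624.0 s = 4955 C, so n(e⁻) = 4955/96500 = 0.05134 mol.
n(Co) deposited = 1.51 / 58.93 = 0.02562 mol.
Electrons per atom = n(e⁻)/n(Co) = 0.05134 / 0.02562 = 2.00 ≈ 2, so the ion is Co²⁺.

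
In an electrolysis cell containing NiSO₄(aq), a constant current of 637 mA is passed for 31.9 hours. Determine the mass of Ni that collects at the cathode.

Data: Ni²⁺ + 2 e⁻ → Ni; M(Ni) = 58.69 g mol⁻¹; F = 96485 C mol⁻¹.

Q = I·t = 0.6370 A × 114840 s = 73150 C.
n(e⁻) = Q/F = 73150 / 96485 = 0.7582 mol.
Ni²⁺ + 2 e⁻ → Ni, so n(Ni) = n(e⁻)/2 = 0.3791 mol.
m = n·M = 0.3791 × 58.69 = 22.2 g.

22.2 g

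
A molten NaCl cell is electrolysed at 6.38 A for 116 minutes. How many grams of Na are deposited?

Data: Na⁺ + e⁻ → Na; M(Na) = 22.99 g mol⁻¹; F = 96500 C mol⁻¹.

Q = I·t = 6.380 A × 6960.0 s = 44400 C.
n(e⁻) = Q/F = 44400 / 96500 = 0.4602 mol.
Na⁺ + e⁻ → Na, so n(Na) = n(e⁻)/1 = 0.4602 mol.
m = n·M = 0.4602 × 22.99 = 10.6 g.

10.6 g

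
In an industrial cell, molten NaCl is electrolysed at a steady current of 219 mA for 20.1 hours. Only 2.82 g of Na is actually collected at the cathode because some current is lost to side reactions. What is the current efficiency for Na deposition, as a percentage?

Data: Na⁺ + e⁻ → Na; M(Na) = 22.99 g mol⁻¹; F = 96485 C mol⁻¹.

Q = I·t = 0.2190 × 72360 = 15850 C; n(e⁻) = 15850/96485 = 0.1642 mol.
Theoretical n(Na) = n(e⁻)/1 = 0.1642 mol, i.e. m_theo = 0.1642 × 22.99 = 3.776 g.
Efficiency = m_actual / m_theo = 2.82 / 3.776 = 74.7 %.

74.7 %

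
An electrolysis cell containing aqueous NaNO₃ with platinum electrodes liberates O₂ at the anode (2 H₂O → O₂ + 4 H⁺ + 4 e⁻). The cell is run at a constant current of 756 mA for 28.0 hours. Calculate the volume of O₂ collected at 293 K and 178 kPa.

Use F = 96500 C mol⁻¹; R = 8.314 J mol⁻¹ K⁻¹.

2.70 L

Q = I·t = 0.7560 A × 100800 s = 76200 C.
n(e⁻) = Q/F = 76200 / 96500 = 0.7897 mol.
4 electrons are transferred per O₂ molecule, so n(O₂) = 0.7897 / 4 = 0.1974 mol.
V = nRT/P = (0.1974 × 8.314 × 293) / (178 × 10³ Pa) = 0.00270 m³ = 2.70 L.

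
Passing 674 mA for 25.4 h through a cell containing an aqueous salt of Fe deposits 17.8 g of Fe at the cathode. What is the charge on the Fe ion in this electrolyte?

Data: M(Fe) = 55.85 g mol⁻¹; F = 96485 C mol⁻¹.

+2

Q = I·t = 0.6740 A × 91440 s = 61630 C, so n(e⁻) = 61630/96485 = 0.6388 mol.
n(Fe) deposited = 17.8 / 55.85 = 0.3187 mol.
Electrons per atom = n(e⁻)/n(Fe) = 0.6388 / 0.3187 = 2.00 ≈ 2, so the ion is Fe²⁺.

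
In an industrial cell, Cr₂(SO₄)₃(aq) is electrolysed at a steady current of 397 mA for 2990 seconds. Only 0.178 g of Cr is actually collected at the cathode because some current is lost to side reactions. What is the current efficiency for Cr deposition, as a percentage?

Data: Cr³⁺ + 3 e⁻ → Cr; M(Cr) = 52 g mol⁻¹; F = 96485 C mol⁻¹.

Q = I·t = 0.3970 × 2990.0 = 1187 C; n(e⁻) = 1187/96485 = 0.01230 mol.
Theoretical n(Cr) = n(e⁻)/3 = 0.004101 mol, i.e. m_theo = 0.004101 × 52 = 0.2132 g.
Efficiency = m_actual / m_theo = 0.178 / 0.2132 = 83.5 %.

83.5 %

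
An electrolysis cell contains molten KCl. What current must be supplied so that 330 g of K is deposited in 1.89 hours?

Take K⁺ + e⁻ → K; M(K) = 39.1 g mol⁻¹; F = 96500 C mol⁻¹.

n(K) = 330 / 39.1 = 8.440 mol.
n(e⁻) = 1 × 8.440 = 8.440 mol.
Q = n(e⁻)·F = 8.440 × 96500 = 814500 C.
I = Q/t = 814500 / 6804.0 s = 120 A.

120 A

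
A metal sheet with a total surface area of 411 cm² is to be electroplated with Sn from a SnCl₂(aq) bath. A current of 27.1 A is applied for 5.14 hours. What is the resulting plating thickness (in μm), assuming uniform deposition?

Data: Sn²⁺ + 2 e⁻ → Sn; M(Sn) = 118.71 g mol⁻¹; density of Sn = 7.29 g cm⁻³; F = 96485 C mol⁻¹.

1030 μm

Q = I·t = 27.10 × 18504 = 501500 C; n(e⁻) = 5.197 mol.
n(Sn) = n(e⁻)/2 = 2.599 mol, so m = 2.599 × 118.71 = 308.5 g.
Volume = m/ρ = 308.5 / 7.29 = 42.32 cm³.
Thickness = V/A = 42.32 / 411 = 0.103 cm = 1030 μm.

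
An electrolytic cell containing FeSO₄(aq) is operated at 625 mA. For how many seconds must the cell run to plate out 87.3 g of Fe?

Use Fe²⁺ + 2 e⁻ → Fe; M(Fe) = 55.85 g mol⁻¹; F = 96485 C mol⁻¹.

n(Fe) = m/M = 87.3 / 55.85 = 1.563 mol.
Each Fe atom requires 2 electrons, so n(e⁻) = 2 × 1.563 = 3.126 mol.
Q = n(e⁻)·F = 3.126 × 96485 = 301600 C.
t = Q/I = 301600 / 0.6250 A = 482600 s.

4.83 × 10⁵ s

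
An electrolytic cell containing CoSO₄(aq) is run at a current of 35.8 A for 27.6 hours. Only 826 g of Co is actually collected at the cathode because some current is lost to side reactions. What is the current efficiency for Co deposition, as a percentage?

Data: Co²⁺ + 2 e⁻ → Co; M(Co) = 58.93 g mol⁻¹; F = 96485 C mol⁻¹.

Q = I·t = 35.80 × 99360 = 3557000 C; n(e⁻) = 3557000/96485 = 36.87 mol.
Theoretical n(Co) = n(e⁻)/2 = 18.43 mol, i.e. m_theo = 18.43 × 58.93 = 1086 g.
Efficiency = m_actual / m_theo = 826 / 1086 = 76.0 %.

76.0 %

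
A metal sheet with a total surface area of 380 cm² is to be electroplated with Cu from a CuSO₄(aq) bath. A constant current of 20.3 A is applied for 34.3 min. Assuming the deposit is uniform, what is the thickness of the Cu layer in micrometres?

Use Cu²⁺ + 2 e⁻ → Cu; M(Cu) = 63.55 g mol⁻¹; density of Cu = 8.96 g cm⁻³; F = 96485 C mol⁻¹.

Q = I·t = 20.30 × 2058.0 = 41780 C; n(e⁻) = 0.4330 mol.
n(Cu) = n(e⁻)/2 = 0.2165 mol, so m = 0.2165 × 63.55 = 13.76 g.
Volume = m/ρ = 13.76 / 8.96 = 1.536 cm³.
Thickness = V/A = 1.536 / 380 = 0.00404 cm = 40.4 μm.

40.4 μm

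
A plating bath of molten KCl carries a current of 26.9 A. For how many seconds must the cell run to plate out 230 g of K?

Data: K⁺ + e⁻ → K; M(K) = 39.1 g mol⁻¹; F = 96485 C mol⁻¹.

21100 s

n(K) = m/M = 230 / 39.1 = 5.882 mol.
Each K atom requires 1 electron, so n(e⁻) = 1 × 5.882 = 5.882 mol.
Q = n(e⁻)·F = 5.882 × 96485 = 567600 C.
t = Q/I = 567600 / 26.90 A = 21100 s.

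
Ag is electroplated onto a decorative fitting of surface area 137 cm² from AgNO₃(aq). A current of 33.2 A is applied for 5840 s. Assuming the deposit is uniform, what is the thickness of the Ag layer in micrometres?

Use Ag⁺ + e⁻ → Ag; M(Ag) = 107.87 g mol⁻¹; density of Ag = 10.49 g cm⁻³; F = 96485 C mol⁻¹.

1510 μm

Q = I·t = 33.20 × 5840.0 = 193900 C; n(e⁻) = 2.010 mol.
n(Ag) = n(e⁻)/1 = 2.010 mol, so m = 2.010 × 107.87 = 216.8 g.
Volume = m/ρ = 216.8 / 10.49 = 20.66 cm³.
Thickness = V/A = 20.66 / 137 = 0.151 cm = 1510 μm.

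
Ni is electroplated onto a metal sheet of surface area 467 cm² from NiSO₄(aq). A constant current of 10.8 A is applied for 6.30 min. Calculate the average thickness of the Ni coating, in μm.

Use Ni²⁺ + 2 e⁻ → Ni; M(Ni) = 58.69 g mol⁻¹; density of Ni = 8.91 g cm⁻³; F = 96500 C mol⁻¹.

2.98 μm

Q = I·t = 10.80 × 378.00 = 4082 C; n(e⁻) = 0.04230 mol.
n(Ni) = n(e⁻)/2 = 0.02115 mol, so m = 0.02115 × 58.69 = 1.241 g.
Volume = m/ρ = 1.241 / 8.91 = 0.1393 cm³.
Thickness = V/A = 0.1393 / 467 = 2.98 × 10⁻⁴ cm = 2.98 μm.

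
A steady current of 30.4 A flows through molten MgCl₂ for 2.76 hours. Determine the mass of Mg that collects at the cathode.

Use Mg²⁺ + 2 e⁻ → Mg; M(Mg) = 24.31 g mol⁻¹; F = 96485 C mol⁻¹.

38.1 g

Q = I·t = 30.40 A × 9936.0 s = 302100 C.
n(e⁻) = Q/F = 302100 / 96485 = 3.131 mol.
Mg²⁺ + 2 e⁻ → Mg, so n(Mg) = n(e⁻)/2 = 1.565 mol.
m = n·M = 1.565 × 24.31 = 38.1 g.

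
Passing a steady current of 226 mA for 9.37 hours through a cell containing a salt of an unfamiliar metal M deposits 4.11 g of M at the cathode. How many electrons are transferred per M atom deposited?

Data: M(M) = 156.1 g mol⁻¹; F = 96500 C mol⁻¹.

3

Q = I·t = 0.2260 A × 33732 s = 7623 C, so n(e⁻) = 7623/96500 = 0.07900 mol.
n(M) deposited = 4.11 / 156.1 = 0.02633 mol.
Electrons per atom = n(e⁻)/n(M) = 0.07900 / 0.02633 = 3.00 ≈ 3, so the ion is M³⁺.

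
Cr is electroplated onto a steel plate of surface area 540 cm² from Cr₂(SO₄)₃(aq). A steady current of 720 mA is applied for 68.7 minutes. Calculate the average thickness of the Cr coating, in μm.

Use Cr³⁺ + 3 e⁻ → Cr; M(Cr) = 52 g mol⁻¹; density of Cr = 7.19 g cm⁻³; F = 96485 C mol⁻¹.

Q = I·t = 0.7200 × 4122.0 = 2968 C; n(e⁻) = 0.03076 mol.
n(Cr) = n(e⁻)/3 = 0.01025 mol, so m = 0.01025 × 52 = 0.5332 g.
Volume = m/ρ = 0.5332 / 7.19 = 0.07415 cm³.
Thickness = V/A = 0.07415 / 540 = 1.37 × 10⁻⁴ cm = 1.37 μm.

1.37 μm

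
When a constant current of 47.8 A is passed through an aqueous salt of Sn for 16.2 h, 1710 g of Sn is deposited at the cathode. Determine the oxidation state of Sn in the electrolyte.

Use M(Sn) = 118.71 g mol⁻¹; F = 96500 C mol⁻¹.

+2

Q = I·t = 47.80 A × 58320 s = 2788000 C, so n(e⁻) = 2788000/96500 = 28.89 mol.
n(Sn) deposited = 1710 / 118.71 = 14.40 mol.
Electrons per atom = n(e⁻)/n(Sn) = 28.89 / 14.40 = 2.01 ≈ 2, so the ion is Sn²⁺.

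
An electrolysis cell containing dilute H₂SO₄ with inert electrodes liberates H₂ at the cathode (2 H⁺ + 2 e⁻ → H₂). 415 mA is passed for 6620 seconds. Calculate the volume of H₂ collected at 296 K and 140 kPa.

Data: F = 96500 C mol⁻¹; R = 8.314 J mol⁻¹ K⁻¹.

0.250 L

Q = I·t = 0.4150 A × 6620.0 s = 2747 C.
n(e⁻) = Q/F = 2747 / 96500 = 0.02847 mol.
2 electrons are transferred per H₂ molecule, so n(H₂) = 0.02847 / 2 = 0.01423 mol.
V = nRT/P = (0.01423 × 8.314 × 296) / (140 × 10³ Pa) = 2.50 × 10⁻⁴ m³ = 0.250 L.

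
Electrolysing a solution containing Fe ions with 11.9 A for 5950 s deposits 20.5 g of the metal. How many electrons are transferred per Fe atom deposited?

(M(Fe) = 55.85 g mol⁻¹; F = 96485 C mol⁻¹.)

Q = I·t = 11.90 A × 5950.0 s = 70800 C, so n(e⁻) = 70800/96485 = 0.7338 mol.
n(Fe) deposited = 20.5 / 55.85 = 0.3671 mol.
Electrons per atom = n(e⁻)/n(Fe) = 0.7338 / 0.3671 = 2.00 ≈ 2, so the ion is Fe²⁺.

2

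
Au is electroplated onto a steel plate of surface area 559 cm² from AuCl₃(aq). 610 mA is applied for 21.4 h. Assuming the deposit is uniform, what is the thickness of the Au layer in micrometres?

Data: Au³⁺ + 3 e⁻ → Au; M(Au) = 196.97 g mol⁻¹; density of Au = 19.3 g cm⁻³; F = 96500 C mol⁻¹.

Q = I·t = 0.6100 × 77040 = 46990 C; n(e⁻) = 0.4870 mol.
n(Au) = n(e⁻)/3 = 0.1623 mol, so m = 0.1623 × 196.97 = 31.97 g.
Volume = m/ρ = 31.97 / 19.3 = 1.657 cm³.
Thickness = V/A = 1.657 / 559 = 0.00296 cm = 29.6 μm.

29.6 μm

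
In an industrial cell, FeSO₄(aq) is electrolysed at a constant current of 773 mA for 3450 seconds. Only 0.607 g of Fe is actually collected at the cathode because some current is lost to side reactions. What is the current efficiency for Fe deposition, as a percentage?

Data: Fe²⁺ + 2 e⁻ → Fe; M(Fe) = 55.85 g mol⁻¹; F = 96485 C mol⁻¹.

Q = I·t = 0.7730 × 3450.0 = 2667 C; n(e⁻) = 2667/96485 = 0.02764 mol.
Theoretical n(Fe) = n(e⁻)/2 = 0.01382 mol, i.e. m_theo = 0.01382 × 55.85 = 0.7718 g.
Efficiency = m_actual / m_theo = 0.607 / 0.7718 = 78.6 %.

78.6 %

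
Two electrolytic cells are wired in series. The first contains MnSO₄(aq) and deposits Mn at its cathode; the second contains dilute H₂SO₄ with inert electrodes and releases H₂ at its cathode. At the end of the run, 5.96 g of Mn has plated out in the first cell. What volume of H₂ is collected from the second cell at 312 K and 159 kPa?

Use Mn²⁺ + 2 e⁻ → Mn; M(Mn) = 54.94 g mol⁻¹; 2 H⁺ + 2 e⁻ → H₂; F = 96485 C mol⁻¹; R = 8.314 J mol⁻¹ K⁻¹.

n(Mn) = 5.96 / 54.94 = 0.1085 mol, so n(e⁻) = 2 × 0.1085 = 0.2170 mol.
The cells are in series, so the same 0.2170 mol of electrons passes through the second cell.
2 H⁺ + 2 e⁻ → H₂ — 2 mol e⁻ per mol H₂, so n(H₂) = 0.2170/2 = 0.1085 mol.
V = nRT/P = (0.1085 × 8.314 × 312) / (159 × 10³) = 0.00177 m³ = 1.77 L.

1.77 L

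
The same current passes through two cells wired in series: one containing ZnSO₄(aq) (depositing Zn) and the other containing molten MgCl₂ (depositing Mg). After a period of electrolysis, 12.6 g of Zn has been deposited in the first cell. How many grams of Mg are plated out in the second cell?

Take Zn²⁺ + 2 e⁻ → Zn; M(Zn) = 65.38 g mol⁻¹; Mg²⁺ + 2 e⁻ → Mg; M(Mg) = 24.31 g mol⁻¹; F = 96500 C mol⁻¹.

4.69 g

n(Zn) = 12.6 / 65.38 = 0.1927 mol.
Since Zn²⁺ + 2 e⁻ → Zn, n(e⁻) passed = 2 × 0.1927 = 0.3854 mol.
Cells in series carry the same charge, so the same 0.3854 mol of electrons passes through cell 2.
Mg²⁺ + 2 e⁻ → Mg, so n(Mg) = 0.3854 / 2 = 0.1927 mol.
m(Mg) = 0.1927 × 24.31 = 4.69 g.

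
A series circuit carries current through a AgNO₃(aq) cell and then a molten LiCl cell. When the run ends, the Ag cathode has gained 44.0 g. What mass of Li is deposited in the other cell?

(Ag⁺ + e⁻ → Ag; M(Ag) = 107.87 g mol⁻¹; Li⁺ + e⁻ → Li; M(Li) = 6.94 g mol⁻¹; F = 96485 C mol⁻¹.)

2.83 g

n(Ag) = 44.0 / 107.87 = 0.4079 mol.
Since Ag⁺ + e⁻ → Ag, n(e⁻) passed = 1 × 0.4079 = 0.4079 mol.
Cells in series carry the same charge, so the same 0.4079 mol of electrons passes through cell 2.
Li⁺ + e⁻ → Li, so n(Li) = 0.4079 / 1 = 0.4079 mol.
m(Li) = 0.4079 × 6.94 = 2.83 g.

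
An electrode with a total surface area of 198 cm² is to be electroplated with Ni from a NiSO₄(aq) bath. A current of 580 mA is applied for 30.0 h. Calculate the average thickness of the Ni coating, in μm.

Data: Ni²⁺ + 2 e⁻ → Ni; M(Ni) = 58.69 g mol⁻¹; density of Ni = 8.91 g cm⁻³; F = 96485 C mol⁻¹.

108 μm

Q = I·t = 0.5800 × 108000 = 62640 C; n(e⁻) = 0.6492 mol.
n(Ni) = n(e⁻)/2 = 0.3246 mol, so m = 0.3246 × 58.69 = 19.05 g.
Volume = m/ρ = 19.05 / 8.91 = 2.138 cm³.
Thickness = V/A = 2.138 / 198 = 0.0108 cm = 108 μm.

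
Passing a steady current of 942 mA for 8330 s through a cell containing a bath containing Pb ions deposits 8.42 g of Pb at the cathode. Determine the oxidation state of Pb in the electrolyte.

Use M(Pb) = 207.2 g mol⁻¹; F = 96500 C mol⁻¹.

Q = I·t = 0.9420 A × 8330.0 s = 7847 C, so n(e⁻) = 7847/96500 = 0.08131 mol.
n(Pb) deposited = 8.42 / 207.2 = 0.04064 mol.
Electrons per atom = n(e⁻)/n(Pb) = 0.08131 / 0.04064 = 2.00 ≈ 2, so the ion is Pb²⁺.

+2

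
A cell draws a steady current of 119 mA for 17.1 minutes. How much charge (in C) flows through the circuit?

Q = I·t = 0.1190 A × 1026.0 s = 122 C.

122 C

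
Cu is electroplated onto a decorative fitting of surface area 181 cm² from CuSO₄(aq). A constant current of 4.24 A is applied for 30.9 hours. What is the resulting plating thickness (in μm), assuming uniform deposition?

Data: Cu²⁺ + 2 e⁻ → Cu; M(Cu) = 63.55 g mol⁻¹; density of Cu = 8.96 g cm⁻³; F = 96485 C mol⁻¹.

Q = I·t = 4.240 × 111240 = 471700 C; n(e⁻) = 4.888 mol.
n(Cu) = n(e⁻)/2 = 2.444 mol, so m = 2.444 × 63.55 = 155.3 g.
Volume = m/ρ = 155.3 / 8.96 = 17.34 cm³.
Thickness = V/A = 17.34 / 181 = 0.0958 cm = 958 μm.

958 μm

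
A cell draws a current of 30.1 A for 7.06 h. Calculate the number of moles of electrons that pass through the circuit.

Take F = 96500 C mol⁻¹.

7.93 mol

Q = I·t = 30.10 A × 25416 s = 765000 C.
n(e⁻) = Q/F = 765000 / 96500 = 7.93 mol.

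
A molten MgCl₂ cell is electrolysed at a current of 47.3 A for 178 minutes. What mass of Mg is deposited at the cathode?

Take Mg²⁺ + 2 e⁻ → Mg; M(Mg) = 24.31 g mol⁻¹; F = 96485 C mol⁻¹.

Q = I·t = 47.30 A × 10680 s = 505200 C.
n(e⁻) = Q/F = 505200 / 96485 = 5.236 mol.
Mg²⁺ + 2 e⁻ → Mg, so n(Mg) = n(e⁻)/2 = 2.618 mol.
m = n·M = 2.618 × 24.31 = 63.6 g.

63.6 g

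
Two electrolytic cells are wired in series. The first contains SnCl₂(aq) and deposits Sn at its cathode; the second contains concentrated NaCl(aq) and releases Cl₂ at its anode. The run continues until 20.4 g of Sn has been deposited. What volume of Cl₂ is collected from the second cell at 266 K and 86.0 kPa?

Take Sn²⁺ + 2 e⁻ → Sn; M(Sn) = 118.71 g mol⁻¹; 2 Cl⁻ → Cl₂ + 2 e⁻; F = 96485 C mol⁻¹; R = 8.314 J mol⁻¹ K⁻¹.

n(Sn) = 20.4 / 118.71 = 0.1718 mol, so n(e⁻) = 2 × 0.1718 = 0.3437 mol.
The cells are in series, so the same 0.3437 mol of electrons passes through the second cell.
2 Cl⁻ → Cl₂ + 2 e⁻ — 2 mol e⁻ per mol Cl₂, so n(Cl₂) = 0.3437/2 = 0.1718 mol.
V = nRT/P = (0.1718 × 8.314 × 266) / (86.0 × 10³) = 0.00442 m³ = 4.42 L.

4.42 L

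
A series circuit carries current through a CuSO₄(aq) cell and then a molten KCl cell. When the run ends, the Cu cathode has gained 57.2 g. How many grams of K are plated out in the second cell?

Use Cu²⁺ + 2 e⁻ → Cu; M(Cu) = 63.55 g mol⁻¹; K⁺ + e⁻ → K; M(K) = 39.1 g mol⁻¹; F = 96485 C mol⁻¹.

n(Cu) = 57.2 / 63.55 = 0.9001 mol.
Since Cu²⁺ + 2 e⁻ → Cu, n(e⁻) passed = 2 × 0.9001 = 1.800 mol.
Cells in series carry the same charge, so the same 1.800 mol of electrons passes through cell 2.
K⁺ + e⁻ → K, so n(K) = 1.800 / 1 = 1.800 mol.
m(K) = 1.800 × 39.1 = 70.4 g.

70.4 g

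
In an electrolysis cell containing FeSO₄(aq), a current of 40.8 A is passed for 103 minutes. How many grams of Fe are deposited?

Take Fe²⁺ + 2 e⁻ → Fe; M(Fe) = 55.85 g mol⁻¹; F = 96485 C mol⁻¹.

Q = I·t = 40.80 A × 6180.0 s = 252100 C.
n(e⁻) = Q/F = 252100 / 96485 = 2.613 mol.
Fe²⁺ + 2 e⁻ → Fe, so n(Fe) = n(e⁻)/2 = 1.307 mol.
m = n·M = 1.307 × 55.85 = 73.0 g.

73.0 g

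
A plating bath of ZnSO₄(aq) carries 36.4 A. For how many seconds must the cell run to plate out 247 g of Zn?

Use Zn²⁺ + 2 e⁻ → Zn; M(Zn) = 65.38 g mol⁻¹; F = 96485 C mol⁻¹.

20000 s

n(Zn) = m/M = 247 / 65.38 = 3.778 mol.
Each Zn atom requires 2 electrons, so n(e⁻) = 2 × 3.778 = 7.556 mol.
Q = n(e⁻)·F = 7.556 × 96485 = 729000 C.
t = Q/I = 729000 / 36.40 A = 20030 s.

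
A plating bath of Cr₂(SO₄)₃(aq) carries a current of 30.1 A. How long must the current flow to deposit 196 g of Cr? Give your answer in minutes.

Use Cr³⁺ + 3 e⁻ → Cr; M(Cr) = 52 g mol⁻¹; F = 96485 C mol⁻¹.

n(Cr) = m/M = 196 / 52 = 3.769 mol.
Each Cr atom requires 3 electrons, so n(e⁻) = 3 × 3.769 = 11.31 mol.
Q = n(e⁻)·F = 11.31 × 96485 = 1091000 C.
t = Q/I = 1091000 / 30.10 A = 36250 s = 604 min.

604 min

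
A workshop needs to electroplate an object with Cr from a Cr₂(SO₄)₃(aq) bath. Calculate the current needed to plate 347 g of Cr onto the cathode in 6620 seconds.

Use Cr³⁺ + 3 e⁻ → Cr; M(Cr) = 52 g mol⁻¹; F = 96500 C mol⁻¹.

292 A

n(Cr) = 347 / 52 = 6.673 mol.
n(e⁻) = 3 × 6.673 = 20.02 mol.
Q = n(e⁻)·F = 20.02 × 96500 = 1932000 C.
I = Q/t = 1932000 / 6620.0 s = 292 A.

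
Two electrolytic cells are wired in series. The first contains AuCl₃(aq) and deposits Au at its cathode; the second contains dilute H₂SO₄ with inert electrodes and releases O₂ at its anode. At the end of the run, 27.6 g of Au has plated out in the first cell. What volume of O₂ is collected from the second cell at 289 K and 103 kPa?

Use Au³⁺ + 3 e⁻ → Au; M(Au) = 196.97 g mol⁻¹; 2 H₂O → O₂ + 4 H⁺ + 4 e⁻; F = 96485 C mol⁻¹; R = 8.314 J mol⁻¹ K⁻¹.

n(Au) = 27.6 / 196.97 = 0.1401 mol, so n(e⁻) = 3 × 0.1401 = 0.4204 mol.
The cells are in series, so the same 0.4204 mol of electrons passes through the second cell.
2 H₂O → O₂ + 4 H⁺ + 4 e⁻ — 4 mol e⁻ per mol O₂, so n(O₂) = 0.4204/4 = 0.1051 mol.
V = nRT/P = (0.1051 × 8.314 × 289) / (103 × 10³) = 0.00245 m³ = 2.45 L.

2.45 L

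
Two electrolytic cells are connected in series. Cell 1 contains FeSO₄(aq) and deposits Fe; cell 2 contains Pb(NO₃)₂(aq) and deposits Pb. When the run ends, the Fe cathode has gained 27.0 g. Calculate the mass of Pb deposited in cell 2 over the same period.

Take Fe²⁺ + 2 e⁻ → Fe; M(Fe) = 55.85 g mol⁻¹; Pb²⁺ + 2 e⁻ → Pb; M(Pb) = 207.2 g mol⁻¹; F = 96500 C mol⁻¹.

n(Fe) = 27.0 / 55.85 = 0.4834 mol.
Since Fe²⁺ + 2 e⁻ → Fe, n(e⁻) passed = 2 × 0.4834 = 0.9669 mol.
Cells in series carry the same charge, so the same 0.9669 mol of electrons passes through cell 2.
Pb²⁺ + 2 e⁻ → Pb, so n(Pb) = 0.9669 / 2 = 0.4834 mol.
m(Pb) = 0.4834 × 207.2 = 100 g.

100 g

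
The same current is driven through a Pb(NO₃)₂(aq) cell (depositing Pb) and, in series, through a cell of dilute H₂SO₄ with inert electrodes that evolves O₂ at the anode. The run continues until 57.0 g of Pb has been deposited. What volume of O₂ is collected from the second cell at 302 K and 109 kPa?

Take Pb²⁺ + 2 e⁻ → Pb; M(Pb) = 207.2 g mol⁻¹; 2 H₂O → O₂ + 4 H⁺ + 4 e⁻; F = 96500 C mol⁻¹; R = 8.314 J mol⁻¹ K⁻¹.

n(Pb) = 57.0 / 207.2 = 0.2751 mol, so n(e⁻) = 2 × 0.2751 = 0.5502 mol.
The cells are in series, so the same 0.5502 mol of electrons passes through the second cell.
2 H₂O → O₂ + 4 H⁺ + 4 e⁻ — 4 mol e⁻ per mol O₂, so n(O₂) = 0.5502/4 = 0.1375 mol.
V = nRT/P = (0.1375 × 8.314 × 302) / (109 × 10³) = 0.00317 m³ = 3.17 L.

3.17 L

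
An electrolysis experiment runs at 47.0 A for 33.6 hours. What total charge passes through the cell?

5.69 × 10⁶ C

Q = I·t = 47.00 A × 120960 s = 5.69 × 10⁶ C.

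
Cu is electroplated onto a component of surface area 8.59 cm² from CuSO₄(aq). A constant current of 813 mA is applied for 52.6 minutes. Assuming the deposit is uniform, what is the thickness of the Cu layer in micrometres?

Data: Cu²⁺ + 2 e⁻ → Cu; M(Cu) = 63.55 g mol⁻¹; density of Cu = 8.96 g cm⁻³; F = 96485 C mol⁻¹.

110 μm

Q = I·t = 0.8130 × 3156.0 = 2566 C; n(e⁻) = 0.02659 mol.
n(Cu) = n(e⁻)/2 = 0.01330 mol, so m = 0.01330 × 63.55 = 0.8450 g.
Volume = m/ρ = 0.8450 / 8.96 = 0.09431 cm³.
Thickness = V/A = 0.09431 / 8.59 = 0.0110 cm = 110 μm.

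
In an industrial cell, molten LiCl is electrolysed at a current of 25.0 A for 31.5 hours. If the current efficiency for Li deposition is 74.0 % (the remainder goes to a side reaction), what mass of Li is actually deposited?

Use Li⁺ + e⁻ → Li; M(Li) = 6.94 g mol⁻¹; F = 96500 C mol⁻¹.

151 g

Q = I·t = 25.00 × 113400 = 2835000 C.
n(e⁻) = 2835000/96500 = 29.38 mol; theoretically n(Li) = 29.38/1 = 29.38 mol, m_theo = 203.9 g.
At 74.0 % efficiency, m_actual = 0.740 × 203.9 = 151 g.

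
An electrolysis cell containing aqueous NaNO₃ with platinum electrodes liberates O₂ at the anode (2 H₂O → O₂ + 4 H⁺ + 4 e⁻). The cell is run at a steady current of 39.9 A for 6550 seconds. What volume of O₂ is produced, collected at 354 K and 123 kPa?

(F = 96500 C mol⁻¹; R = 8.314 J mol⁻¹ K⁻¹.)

Q = I·t = 39.90 A × 6550.0 s = 261300 C.
n(e⁻) = Q/F = 261300 / 96500 = 2.708 mol.
4 electrons are transferred per O₂ molecule, so n(O₂) = 2.708 / 4 = 0.6771 mol.
V = nRT/P = (0.6771 × 8.314 × 354) / (123 × 10³ Pa) = 0.0162 m³ = 16.2 L.

16.2 L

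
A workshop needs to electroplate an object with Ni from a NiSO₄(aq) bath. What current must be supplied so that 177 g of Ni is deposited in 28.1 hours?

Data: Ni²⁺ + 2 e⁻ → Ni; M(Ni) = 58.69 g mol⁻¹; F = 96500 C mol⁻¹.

n(Ni) = 177 / 58.69 = 3.016 mol.
n(e⁻) = 2 × 3.016 = 6.032 mol.
Q = n(e⁻)·F = 6.032 × 96500 = 582100 C.
I = Q/t = 582100 / 101160 s = 5.75 A.

5.75 A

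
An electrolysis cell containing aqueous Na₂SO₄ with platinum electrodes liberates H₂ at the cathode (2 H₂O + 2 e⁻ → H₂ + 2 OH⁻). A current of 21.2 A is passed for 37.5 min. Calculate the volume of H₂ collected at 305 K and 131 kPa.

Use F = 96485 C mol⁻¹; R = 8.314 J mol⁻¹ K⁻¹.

Q = I·t = 21.20 A × 2250.0 s = 47700 C.
n(e⁻) = Q/F = 47700 / 96485 = 0.4944 mol.
2 electrons are transferred per H₂ molecule, so n(H₂) = 0.4944 / 2 = 0.2472 mol.
V = nRT/P = (0.2472 × 8.314 × 305) / (131 × 10³ Pa) = 0.00478 m³ = 4.78 L.

4.78 L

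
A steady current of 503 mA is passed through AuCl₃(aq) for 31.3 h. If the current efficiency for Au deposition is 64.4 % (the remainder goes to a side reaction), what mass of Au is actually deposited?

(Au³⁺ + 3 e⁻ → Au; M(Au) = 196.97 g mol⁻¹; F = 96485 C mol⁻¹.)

Q = I·t = 0.5030 × 112680 = 56680 C.
n(e⁻) = 56680/96485 = 0.5874 mol; theoretically n(Au) = 0.5874/3 = 0.1958 mol, m_theo = 38.57 g.
At 64.4 % efficiency, m_actual = 0.644 × 38.57 = 24.8 g.

24.8 g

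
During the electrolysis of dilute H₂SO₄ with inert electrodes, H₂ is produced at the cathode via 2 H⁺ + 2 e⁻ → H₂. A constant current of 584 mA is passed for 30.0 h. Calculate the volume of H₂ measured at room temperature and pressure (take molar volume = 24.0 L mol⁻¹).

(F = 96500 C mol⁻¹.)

Q = I·t = 0.5840 A × 108000 s = 63070 C.
n(e⁻) = Q/F = 63070 / 96500 = 0.6536 mol.
2 electrons are transferred per H₂ molecule, so n(H₂) = 0.6536 / 2 = 0.3268 mol.
V = n × V_m = 0.3268 × 24.0 = 7.84 L.

7.84 L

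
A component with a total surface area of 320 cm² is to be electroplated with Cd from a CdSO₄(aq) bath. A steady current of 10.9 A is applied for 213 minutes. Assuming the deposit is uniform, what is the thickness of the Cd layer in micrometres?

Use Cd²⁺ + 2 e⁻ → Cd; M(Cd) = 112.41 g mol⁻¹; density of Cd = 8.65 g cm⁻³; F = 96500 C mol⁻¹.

293 μm

Q = I·t = 10.90 × 12780 = 139300 C; n(e⁻) = 1.444 mol.
n(Cd) = n(e⁻)/2 = 0.7218 mol, so m = 0.7218 × 112.41 = 81.13 g.
Volume = m/ρ = 81.13 / 8.65 = 9.380 cm³.
Thickness = V/A = 9.380 / 320 = 0.0293 cm = 293 μm.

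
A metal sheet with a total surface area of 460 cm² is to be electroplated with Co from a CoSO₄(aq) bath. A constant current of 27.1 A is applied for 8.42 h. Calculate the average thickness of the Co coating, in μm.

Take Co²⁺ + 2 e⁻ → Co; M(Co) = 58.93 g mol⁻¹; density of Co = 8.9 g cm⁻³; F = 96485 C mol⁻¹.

613 μm

Q = I·t = 27.10 × 30312 = 821500 C; n(e⁻) = 8.514 mol.
n(Co) = n(e⁻)/2 = 4.257 mol, so m = 4.257 × 58.93 = 250.9 g.
Volume = m/ρ = 250.9 / 8.9 = 28.19 cm³.
Thickness = V/A = 28.19 / 460 = 0.0613 cm = 613 μm.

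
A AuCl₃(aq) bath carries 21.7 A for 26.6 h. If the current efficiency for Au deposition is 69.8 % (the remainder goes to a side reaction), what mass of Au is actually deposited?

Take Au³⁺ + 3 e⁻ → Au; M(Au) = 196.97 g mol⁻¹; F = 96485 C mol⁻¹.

987 g

Q = I·t = 21.70 × 95760 = 2078000 C.
n(e⁻) = 2078000/96485 = 21.54 mol; theoretically n(Au) = 21.54/3 = 7.179 mol, m_theo = 1414 g.
At 69.8 % efficiency, m_actual = 0.698 × 1414 = 987 g.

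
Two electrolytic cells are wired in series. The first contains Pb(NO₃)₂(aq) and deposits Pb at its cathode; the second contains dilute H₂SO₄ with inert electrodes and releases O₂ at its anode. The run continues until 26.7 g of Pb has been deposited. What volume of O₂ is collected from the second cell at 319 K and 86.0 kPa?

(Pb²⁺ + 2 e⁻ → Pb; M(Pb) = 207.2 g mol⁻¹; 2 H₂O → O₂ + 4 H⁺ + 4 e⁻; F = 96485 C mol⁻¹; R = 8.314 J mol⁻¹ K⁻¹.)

n(Pb) = 26.7 / 207.2 = 0.1289 mol, so n(e⁻) = 2 × 0.1289 = 0.2577 mol.
The cells are in series, so the same 0.2577 mol of electrons passes through the second cell.
2 H₂O → O₂ + 4 H⁺ + 4 e⁻ — 4 mol e⁻ per mol O₂, so n(O₂) = 0.2577/4 = 0.06443 mol.
V = nRT/P = (0.06443 × 8.314 × 319) / (86.0 × 10³) = 0.00199 m³ = 1.99 L.

1.99 L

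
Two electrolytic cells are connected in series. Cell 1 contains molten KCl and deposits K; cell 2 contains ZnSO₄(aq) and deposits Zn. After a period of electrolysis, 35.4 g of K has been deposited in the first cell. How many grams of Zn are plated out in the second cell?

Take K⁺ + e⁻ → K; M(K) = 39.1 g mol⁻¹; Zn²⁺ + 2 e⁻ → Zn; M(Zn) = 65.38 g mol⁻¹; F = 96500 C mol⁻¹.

n(K) = 35.4 / 39.1 = 0.9054 mol.
Since K⁺ + e⁻ → K, n(e⁻) passed = 1 × 0.9054 = 0.9054 mol.
Cells in series carry the same charge, so the same 0.9054 mol of electrons passes through cell 2.
Zn²⁺ + 2 e⁻ → Zn, so n(Zn) = 0.9054 / 2 = 0.4527 mol.
m(Zn) = 0.4527 × 65.38 = 29.6 g.

29.6 g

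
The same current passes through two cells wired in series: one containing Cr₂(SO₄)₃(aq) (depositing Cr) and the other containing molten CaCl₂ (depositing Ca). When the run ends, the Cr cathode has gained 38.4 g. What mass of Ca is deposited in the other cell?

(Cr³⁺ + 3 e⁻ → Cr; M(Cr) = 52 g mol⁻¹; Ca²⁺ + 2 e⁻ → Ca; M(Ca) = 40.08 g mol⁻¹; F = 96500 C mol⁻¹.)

n(Cr) = 38.4 / 52 = 0.7385 mol.
Since Cr³⁺ + 3 e⁻ → Cr, n(e⁻) passed = 3 × 0.7385 = 2.215 mol.
Cells in series carry the same charge, so the same 2.215 mol of electrons passes through cell 2.
Ca²⁺ + 2 e⁻ → Ca, so n(Ca) = 2.215 / 2 = 1.108 mol.
m(Ca) = 1.108 × 40.08 = 44.4 g.

44.4 g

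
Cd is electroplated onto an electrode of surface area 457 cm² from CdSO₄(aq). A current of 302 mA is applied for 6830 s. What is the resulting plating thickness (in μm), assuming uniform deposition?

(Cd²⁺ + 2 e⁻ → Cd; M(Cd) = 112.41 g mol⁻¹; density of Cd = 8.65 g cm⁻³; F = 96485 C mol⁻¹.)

Q = I·t = 0.3020 × 6830.0 = 2063 C; n(e⁻) = 0.02138 mol.
n(Cd) = n(e⁻)/2 = 0.01069 mol, so m = 0.01069 × 112.41 = 1.202 g.
Volume = m/ρ = 1.202 / 8.65 = 0.1389 cm³.
Thickness = V/A = 0.1389 / 457 = 3.04 × 10⁻⁴ cm = 3.04 μm.

3.04 μm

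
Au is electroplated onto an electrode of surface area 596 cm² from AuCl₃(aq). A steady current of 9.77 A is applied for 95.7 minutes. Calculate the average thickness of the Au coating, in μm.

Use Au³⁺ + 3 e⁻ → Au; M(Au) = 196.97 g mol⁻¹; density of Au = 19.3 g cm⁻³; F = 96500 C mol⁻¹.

33.2 μm

Q = I·t = 9.770 × 5742.0 = 56100 C; n(e⁻) = 0.5813 mol.
n(Au) = n(e⁻)/3 = 0.1938 mol, so m = 0.1938 × 196.97 = 38.17 g.
Volume = m/ρ = 38.17 / 19.3 = 1.978 cm³.
Thickness = V/A = 1.978 / 596 = 0.00332 cm = 33.2 μm.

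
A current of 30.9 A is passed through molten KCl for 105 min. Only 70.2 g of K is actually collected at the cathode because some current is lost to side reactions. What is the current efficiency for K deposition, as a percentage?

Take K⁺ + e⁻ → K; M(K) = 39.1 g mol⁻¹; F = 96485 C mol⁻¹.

Q = I·t = 30.90 × 6300.0 = 194700 C; n(e⁻) = 194700/96485 = 2.018 mol.
Theoretical n(K) = n(e⁻)/1 = 2.018 mol, i.e. m_theo = 2.018 × 39.1 = 78.89 g.
Efficiency = m_actual / m_theo = 70.2 / 78.89 = 89.0 %.

89.0 %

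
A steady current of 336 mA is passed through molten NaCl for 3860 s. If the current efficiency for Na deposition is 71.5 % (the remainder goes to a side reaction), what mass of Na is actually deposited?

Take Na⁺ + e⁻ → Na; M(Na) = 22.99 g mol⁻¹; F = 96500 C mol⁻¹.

0.221 g

Q = I·t = 0.3360 × 3860.0 = 1297 C.
n(e⁻) = 1297/96500 = 0.01344 mol; theoretically n(Na) = 0.01344/1 = 0.01344 mol, m_theo = 0.3090 g.
At 71.5 % efficiency, m_actual = 0.715 × 0.3090 = 0.221 g.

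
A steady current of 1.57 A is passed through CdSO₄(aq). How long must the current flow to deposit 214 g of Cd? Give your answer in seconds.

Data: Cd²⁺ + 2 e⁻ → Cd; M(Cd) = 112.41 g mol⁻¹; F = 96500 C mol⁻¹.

2.34 × 10⁵ s

n(Cd) = m/M = 214 / 112.41 = 1.904 mol.
Each Cd atom requires 2 electrons, so n(e⁻) = 2 × 1.904 = 3.807 mol.
Q = n(e⁻)·F = 3.807 × 96500 = 367400 C.
t = Q/I = 367400 / 1.570 A = 234000 s.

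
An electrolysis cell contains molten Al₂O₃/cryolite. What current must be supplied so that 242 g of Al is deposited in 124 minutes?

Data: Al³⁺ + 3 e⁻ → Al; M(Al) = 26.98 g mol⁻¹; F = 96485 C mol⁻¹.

349 A

n(Al) = 242 / 26.98 = 8.970 mol.
n(e⁻) = 3 × 8.970 = 26.91 mol.
Q = n(e⁻)·F = 26.91 × 96485 = 2596000 C.
I = Q/t = 2596000 / 7440.0 s = 349 A.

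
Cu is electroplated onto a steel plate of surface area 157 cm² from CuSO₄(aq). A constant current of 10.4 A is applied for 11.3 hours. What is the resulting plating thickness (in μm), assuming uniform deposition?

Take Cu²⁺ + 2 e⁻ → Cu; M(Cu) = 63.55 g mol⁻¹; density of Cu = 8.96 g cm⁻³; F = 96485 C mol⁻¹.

990 μm

Q = I·t = 10.40 × 40680 = 423100 C; n(e⁻) = 4.385 mol.
n(Cu) = n(e⁻)/2 = 2.192 mol, so m = 2.192 × 63.55 = 139.3 g.
Volume = m/ρ = 139.3 / 8.96 = 15.55 cm³.
Thickness = V/A = 15.55 / 157 = 0.0990 cm = 990 μm.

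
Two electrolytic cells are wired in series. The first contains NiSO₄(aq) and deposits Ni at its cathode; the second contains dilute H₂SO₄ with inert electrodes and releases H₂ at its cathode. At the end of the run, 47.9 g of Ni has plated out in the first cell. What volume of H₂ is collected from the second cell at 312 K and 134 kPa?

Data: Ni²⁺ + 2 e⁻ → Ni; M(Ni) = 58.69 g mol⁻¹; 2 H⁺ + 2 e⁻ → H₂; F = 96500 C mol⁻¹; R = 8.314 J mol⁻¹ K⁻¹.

15.8 L

n(Ni) = 47.9 / 58.69 = 0.8162 mol, so n(e⁻) = 2 × 0.8162 = 1.632 mol.
The cells are in series, so the same 1.632 mol of electrons passes through the second cell.
2 H⁺ + 2 e⁻ → H₂ — 2 mol e⁻ per mol H₂, so n(H₂) = 1.632/2 = 0.8162 mol.
V = nRT/P = (0.8162 × 8.314 × 312) / (134 × 10³) = 0.0158 m³ = 15.8 L.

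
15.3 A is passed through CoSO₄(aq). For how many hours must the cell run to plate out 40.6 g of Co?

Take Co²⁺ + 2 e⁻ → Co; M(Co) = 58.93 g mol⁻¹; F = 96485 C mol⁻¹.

2.41 h

n(Co) = m/M = 40.6 / 58.93 = 0.6890 mol.
Each Co atom requires 2 electrons, so n(e⁻) = 2 × 0.6890 = 1.378 mol.
Q = n(e⁻)·F = 1.378 × 96485 = 132900 C.
t = Q/I = 132900 / 15.30 A = 8689 s = 2.41 h.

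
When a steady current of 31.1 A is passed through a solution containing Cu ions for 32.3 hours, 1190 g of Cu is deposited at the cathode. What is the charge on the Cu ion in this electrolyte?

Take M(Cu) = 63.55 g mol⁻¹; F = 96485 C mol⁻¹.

+2

Q = I·t = 31.10 A × 116280 s = 3616000 C, so n(e⁻) = 3616000/96485 = 37.48 mol.
n(Cu) deposited = 1190 / 63.55 = 18.73 mol.
Electrons per atom = n(e⁻)/n(Cu) = 37.48 / 18.73 = 2.00 ≈ 2, so the ion is Cu²⁺.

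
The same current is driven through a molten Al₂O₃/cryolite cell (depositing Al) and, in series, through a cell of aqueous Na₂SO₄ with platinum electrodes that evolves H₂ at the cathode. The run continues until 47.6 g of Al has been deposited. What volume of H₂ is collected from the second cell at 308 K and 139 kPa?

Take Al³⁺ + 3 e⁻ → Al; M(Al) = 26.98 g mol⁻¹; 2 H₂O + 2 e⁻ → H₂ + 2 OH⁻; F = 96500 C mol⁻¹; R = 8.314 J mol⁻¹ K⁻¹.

48.8 L

n(Al) = 47.6 / 26.98 = 1.764 mol, so n(e⁻) = 3 × 1.764 = 5.293 mol.
The cells are in series, so the same 5.293 mol of electrons passes through the second cell.
2 H₂O + 2 e⁻ → H₂ + 2 OH⁻ — 2 mol e⁻ per mol H₂, so n(H₂) = 5.293/2 = 2.646 mol.
V = nRT/P = (2.646 × 8.314 × 308) / (139 × 10³) = 0.0488 m³ = 48.8 L.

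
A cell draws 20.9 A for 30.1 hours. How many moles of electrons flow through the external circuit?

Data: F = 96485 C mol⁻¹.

23.5 mol

Q = I·t = 20.90 A × 108360 s = 2265000 C.
n(e⁻) = Q/F = 2265000 / 96485 = 23.5 mol.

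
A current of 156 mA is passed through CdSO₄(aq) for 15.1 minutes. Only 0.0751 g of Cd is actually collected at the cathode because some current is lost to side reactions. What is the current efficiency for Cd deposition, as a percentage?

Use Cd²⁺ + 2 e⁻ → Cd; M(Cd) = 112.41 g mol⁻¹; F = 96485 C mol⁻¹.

Q = I·t = 0.1560 × 906.00 = 141.3 C; n(e⁻) = 141.3/96485 = 0.001465 mol.
Theoretical n(Cd) = n(e⁻)/2 = 0.0007324 mol, i.e. m_theo = 0.0007324 × 112.41 = 0.08233 g.
Efficiency = m_actual / m_theo = 0.0751 / 0.08233 = 91.2 %.

91.2 %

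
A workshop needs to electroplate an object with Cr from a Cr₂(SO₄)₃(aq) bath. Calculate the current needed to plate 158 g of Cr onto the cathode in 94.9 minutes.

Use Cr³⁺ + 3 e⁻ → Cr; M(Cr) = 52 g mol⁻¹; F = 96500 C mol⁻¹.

154 A

n(Cr) = 158 / 52 = 3.038 mol.
n(e⁻) = 3 × 3.038 = 9.115 mol.
Q = n(e⁻)·F = 9.115 × 96500 = 879600 C.
I = Q/t = 879600 / 5694.0 s = 154 A.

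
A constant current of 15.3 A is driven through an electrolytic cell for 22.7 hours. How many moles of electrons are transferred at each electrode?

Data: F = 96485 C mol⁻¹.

Q = I·t = 15.30 A × 81720 s = 1250000 C.
n(e⁻) = Q/F = 1250000 / 96485 = 13.0 mol.

13.0 mol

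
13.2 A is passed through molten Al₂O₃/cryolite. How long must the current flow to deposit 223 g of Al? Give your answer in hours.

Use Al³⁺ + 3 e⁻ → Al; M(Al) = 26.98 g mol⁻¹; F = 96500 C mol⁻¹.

n(Al) = m/M = 223 / 26.98 = 8.265 mol.
Each Al atom requires 3 electrons, so n(e⁻) = 3 × 8.265 = 24.80 mol.
Q = n(e⁻)·F = 24.80 × 96500 = 2393000 C.
t = Q/I = 2393000 / 13.20 A = 181300 s = 50.4 h.

50.4 h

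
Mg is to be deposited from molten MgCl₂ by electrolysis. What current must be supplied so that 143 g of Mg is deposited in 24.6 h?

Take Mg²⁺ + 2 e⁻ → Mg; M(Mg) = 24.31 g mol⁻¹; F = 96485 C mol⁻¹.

n(Mg) = 143 / 24.31 = 5.882 mol.
n(e⁻) = 2 × 5.882 = 11.76 mol.
Q = n(e⁻)·F = 11.76 × 96485 = 1135000 C.
I = Q/t = 1135000 / 88560 s = 12.8 A.

12.8 A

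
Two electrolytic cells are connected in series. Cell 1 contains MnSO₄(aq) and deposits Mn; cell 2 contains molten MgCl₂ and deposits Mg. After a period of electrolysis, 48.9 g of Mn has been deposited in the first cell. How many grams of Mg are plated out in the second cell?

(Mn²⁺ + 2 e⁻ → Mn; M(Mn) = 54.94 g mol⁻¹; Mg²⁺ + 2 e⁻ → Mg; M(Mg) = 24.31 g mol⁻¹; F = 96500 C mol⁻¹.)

21.6 g

n(Mn) = 48.9 / 54.94 = 0.8901 mol.
Since Mn²⁺ + 2 e⁻ → Mn, n(e⁻) passed = 2 × 0.8901 = 1.780 mol.
Cells in series carry the same charge, so the same 1.780 mol of electrons passes through cell 2.
Mg²⁺ + 2 e⁻ → Mg, so n(Mg) = 1.780 / 2 = 0.8901 mol.
m(Mg) = 0.8901 × 24.31 = 21.6 g.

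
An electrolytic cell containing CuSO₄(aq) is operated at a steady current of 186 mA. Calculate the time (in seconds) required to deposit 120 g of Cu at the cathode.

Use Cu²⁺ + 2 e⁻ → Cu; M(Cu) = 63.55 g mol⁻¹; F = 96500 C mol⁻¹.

1.96 × 10⁶ s

n(Cu) = m/M = 120 / 63.55 = 1.888 mol.
Each Cu atom requires 2 electrons, so n(e⁻) = 2 × 1.888 = 3.777 mol.
Q = n(e⁻)·F = 3.777 × 96500 = 364400 C.
t = Q/I = 364400 / 0.1860 A = 1959000 s.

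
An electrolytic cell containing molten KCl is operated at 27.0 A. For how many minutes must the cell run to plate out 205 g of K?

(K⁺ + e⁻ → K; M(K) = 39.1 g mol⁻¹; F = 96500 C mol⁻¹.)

312 min

n(K) = m/M = 205 / 39.1 = 5.243 mol.
Each K atom requires 1 electron, so n(e⁻) = 1 × 5.243 = 5.243 mol.
Q = n(e⁻)·F = 5.243 × 96500 = 505900 C.
t = Q/I = 505900 / 27.00 A = 18740 s = 312 min.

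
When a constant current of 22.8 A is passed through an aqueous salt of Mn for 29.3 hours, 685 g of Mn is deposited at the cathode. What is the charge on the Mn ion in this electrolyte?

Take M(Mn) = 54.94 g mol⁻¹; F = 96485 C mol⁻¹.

+2

Q = I·t = 22.80 A × 105480 s = 2405000 C, so n(e⁻) = 2405000/96485 = 24.93 mol.
n(Mn) deposited = 685 / 54.94 = 12.47 mol.
Electrons per atom = n(e⁻)/n(Mn) = 24.93 / 12.47 = 2.00 ≈ 2, so the ion is Mn²⁺.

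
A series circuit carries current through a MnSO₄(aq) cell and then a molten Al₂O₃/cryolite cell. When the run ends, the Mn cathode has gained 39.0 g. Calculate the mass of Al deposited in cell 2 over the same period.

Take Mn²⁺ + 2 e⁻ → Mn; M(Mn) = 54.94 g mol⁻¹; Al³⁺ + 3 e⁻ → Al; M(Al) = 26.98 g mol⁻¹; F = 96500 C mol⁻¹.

n(Mn) = 39.0 / 54.94 = 0.7099 mol.
Since Mn²⁺ + 2 e⁻ → Mn, n(e⁻) passed = 2 × 0.7099 = 1.420 mol.
Cells in series carry the same charge, so the same 1.420 mol of electrons passes through cell 2.
Al³⁺ + 3 e⁻ → Al, so n(Al) = 1.420 / 3 = 0.4732 mol.
m(Al) = 0.4732 × 26.98 = 12.8 g.

12.8 g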